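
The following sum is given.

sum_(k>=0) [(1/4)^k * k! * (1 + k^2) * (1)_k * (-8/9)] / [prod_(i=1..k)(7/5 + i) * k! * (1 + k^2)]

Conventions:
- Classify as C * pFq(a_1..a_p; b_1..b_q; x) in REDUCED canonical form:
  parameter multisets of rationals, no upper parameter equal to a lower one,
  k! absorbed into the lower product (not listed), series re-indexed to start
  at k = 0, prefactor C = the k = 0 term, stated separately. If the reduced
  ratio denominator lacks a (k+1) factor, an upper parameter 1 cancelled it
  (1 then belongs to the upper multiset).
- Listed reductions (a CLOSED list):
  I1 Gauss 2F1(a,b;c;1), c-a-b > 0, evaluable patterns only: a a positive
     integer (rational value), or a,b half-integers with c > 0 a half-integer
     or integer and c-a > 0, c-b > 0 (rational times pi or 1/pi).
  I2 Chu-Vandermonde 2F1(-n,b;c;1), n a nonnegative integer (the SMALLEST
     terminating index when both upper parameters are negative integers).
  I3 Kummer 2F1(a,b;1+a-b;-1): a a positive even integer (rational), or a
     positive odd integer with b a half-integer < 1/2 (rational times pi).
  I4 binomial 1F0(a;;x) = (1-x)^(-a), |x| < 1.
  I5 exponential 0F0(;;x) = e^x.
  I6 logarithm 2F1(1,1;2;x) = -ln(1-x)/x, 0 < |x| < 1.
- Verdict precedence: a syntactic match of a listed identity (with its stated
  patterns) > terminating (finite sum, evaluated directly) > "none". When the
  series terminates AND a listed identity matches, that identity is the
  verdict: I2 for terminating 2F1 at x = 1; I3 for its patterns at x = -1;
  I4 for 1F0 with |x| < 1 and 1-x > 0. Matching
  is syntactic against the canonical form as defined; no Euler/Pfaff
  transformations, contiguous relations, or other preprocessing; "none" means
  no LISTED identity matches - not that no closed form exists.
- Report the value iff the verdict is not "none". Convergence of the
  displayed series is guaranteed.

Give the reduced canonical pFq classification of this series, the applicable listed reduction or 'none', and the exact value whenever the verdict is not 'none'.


The series (x = 1/4) is 2F1: upper {1, 1}, lower {12/5}, prefactor -8/9. Verdict: none here - no I1-I6 shape fits x = 1/4 with lower {12/5}.

Key observation: t_0 being -8/9, the factor k^2 + 1 cancels (top and bottom), leaving prefactor -8/9.
Ratio: r(k) = (1/4) * (k+1) (k+1) / [(k+12/5) (k+1)] ; factor over Q: parameters, x = (1/4), and C = -8/9.


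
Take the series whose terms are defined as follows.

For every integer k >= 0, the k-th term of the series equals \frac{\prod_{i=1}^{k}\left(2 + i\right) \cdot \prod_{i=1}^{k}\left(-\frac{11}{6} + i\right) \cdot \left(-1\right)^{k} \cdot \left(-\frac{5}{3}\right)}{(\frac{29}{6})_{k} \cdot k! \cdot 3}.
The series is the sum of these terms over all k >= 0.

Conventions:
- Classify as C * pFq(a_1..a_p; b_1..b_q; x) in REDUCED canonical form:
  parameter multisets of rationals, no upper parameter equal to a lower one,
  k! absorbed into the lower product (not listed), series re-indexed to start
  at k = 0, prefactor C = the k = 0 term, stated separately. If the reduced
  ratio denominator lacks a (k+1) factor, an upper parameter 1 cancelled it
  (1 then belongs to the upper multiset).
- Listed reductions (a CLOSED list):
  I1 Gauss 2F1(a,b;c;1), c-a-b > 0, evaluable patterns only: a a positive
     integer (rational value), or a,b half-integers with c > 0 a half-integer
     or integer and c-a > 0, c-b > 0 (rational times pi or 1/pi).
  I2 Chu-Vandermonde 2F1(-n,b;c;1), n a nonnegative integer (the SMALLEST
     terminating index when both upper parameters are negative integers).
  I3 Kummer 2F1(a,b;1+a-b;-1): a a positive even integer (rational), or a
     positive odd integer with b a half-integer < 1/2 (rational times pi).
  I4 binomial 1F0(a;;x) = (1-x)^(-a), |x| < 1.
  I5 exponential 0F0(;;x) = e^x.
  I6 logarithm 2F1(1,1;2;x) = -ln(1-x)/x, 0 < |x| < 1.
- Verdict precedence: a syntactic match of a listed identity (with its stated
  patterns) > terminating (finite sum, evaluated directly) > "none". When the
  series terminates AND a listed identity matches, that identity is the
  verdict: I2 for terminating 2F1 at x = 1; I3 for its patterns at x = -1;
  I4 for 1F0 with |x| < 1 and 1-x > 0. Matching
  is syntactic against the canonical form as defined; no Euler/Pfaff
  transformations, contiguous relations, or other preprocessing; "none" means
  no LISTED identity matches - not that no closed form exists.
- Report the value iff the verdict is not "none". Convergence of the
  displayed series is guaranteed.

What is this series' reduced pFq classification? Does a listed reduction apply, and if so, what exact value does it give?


Classification (C = -\frac{5}{9}): 2F1 with upper {-\frac{5}{6}, 3}, lower {\frac{29}{6}}, argument x = -1. Verdict: none. No listed pattern accepts 2F1(-\frac{5}{6}, 3; \frac{29}{6}; -1).

Key step: with t_0 = -\frac{5}{9}, the running product (C = -5/9) telescopes to a rising factorial.
Step ratio: r(k) = -1 * (k-\frac{5}{6}) (k+3) / [(k+\frac{29}{6}) (k+1)] - rational in k. x = -1; t_0 = -\frac{5}{9}; negate the roots.


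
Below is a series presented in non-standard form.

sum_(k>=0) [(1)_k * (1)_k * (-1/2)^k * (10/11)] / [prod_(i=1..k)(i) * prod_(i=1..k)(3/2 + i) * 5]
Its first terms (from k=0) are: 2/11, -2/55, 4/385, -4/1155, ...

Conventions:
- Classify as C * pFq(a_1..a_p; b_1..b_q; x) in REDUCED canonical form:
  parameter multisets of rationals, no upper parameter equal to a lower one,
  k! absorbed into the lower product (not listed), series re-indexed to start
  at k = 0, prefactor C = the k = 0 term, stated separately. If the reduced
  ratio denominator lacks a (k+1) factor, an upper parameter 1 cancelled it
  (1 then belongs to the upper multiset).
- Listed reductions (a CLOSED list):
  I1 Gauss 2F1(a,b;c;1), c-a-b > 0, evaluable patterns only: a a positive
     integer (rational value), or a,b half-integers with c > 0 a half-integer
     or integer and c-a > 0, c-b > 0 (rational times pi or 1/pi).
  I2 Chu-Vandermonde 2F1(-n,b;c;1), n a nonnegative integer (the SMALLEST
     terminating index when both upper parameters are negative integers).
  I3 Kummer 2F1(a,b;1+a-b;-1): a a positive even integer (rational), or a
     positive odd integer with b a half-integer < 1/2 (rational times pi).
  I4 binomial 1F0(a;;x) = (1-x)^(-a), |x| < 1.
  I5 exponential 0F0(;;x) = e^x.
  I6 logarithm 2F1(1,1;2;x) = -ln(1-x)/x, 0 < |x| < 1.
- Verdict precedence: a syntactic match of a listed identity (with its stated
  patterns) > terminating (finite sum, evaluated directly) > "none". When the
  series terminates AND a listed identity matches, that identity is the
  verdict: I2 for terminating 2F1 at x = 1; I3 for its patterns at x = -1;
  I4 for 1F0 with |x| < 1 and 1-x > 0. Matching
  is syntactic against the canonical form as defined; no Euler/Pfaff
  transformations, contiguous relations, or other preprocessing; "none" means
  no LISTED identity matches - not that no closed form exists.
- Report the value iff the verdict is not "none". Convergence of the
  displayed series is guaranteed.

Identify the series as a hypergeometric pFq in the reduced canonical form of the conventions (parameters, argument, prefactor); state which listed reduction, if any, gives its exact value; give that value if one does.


This is 2/11 * 2F1(1, 1; 5/2; -1/2) in reduced canonical form. Verdict: none. Every listed pattern misses the 2F1 form at -1/2, upper {1, 1}.

Structural cue: t_0 being 2/11, the product of the first k integers (prefactor 2/11) is k!.
Step ratio: r(k) = (-1/2) * (k+1) (k+1) / [(k+5/2) (k+1)] - poly over poly, x = (-1/2) from leading terms; C = 2/11 at k = 0.


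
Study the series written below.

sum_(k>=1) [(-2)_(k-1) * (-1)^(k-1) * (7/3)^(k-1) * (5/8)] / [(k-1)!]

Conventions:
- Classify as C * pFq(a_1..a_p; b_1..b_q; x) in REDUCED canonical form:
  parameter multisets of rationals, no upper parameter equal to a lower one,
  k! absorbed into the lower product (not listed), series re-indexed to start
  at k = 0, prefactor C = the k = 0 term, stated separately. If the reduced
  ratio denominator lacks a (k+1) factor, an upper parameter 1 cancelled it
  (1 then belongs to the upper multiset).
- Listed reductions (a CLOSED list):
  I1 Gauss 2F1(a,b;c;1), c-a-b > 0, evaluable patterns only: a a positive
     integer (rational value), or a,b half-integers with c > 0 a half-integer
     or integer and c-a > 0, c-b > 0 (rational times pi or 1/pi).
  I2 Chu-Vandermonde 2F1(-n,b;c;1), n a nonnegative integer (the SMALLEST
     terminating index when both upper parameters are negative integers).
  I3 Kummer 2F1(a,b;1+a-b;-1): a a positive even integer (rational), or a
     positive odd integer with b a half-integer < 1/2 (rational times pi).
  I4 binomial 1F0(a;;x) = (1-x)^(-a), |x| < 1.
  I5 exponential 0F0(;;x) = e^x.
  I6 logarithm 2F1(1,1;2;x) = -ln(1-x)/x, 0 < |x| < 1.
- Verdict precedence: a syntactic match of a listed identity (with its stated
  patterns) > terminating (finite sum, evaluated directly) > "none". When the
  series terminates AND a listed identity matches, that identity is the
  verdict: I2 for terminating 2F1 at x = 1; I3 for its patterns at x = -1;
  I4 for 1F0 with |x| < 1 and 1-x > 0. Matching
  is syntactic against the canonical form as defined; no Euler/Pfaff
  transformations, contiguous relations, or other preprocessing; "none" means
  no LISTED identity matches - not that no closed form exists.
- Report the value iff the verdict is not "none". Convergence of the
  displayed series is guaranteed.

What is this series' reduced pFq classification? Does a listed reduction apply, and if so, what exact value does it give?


Structural cue: with t_0 = 5/8, the (-1)^k factor (prefactor 5/8) folds into the argument's sign.
Consecutive-term ratio: r(k) = (-7/3) * (k-2) / [(k+1)] ; factor over Q: parameters, x = (-7/3), and C = 5/8.

The series (x = -7/3) is 1F0: upper {-2}, lower {-}, prefactor 5/8. Verdict: terminating. (-2)_k vanishes past k = 2, leaving a 3-term sum, computed directly. Value: 125/18.


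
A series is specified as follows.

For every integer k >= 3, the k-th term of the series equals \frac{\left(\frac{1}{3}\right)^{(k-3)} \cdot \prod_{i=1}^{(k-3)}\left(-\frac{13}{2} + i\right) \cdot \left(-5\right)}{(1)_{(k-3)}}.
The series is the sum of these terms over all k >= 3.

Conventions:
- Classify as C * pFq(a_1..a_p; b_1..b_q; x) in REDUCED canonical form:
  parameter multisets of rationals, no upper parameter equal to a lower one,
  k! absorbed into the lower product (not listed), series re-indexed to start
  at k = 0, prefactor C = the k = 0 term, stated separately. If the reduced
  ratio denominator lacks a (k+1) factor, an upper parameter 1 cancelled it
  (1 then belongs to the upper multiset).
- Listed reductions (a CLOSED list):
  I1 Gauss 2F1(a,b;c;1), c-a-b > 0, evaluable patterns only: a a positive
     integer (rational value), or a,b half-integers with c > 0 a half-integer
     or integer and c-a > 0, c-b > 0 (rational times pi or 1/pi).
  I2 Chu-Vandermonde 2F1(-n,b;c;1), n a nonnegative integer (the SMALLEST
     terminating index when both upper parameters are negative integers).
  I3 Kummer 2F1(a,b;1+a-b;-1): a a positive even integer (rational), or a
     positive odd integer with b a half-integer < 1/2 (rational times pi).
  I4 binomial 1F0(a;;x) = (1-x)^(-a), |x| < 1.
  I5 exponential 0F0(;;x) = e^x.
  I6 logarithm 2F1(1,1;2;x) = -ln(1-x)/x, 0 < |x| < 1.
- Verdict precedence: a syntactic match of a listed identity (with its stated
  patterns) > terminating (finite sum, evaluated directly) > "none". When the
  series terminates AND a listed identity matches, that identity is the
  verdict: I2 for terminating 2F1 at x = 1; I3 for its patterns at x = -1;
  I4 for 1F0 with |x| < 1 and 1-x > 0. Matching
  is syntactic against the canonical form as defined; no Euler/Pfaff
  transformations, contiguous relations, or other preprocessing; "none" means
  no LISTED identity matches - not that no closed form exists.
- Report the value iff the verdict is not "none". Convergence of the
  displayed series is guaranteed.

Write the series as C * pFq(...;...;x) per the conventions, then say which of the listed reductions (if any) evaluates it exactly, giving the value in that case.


This is -5 * 1F0(-\frac{11}{2}; -; \frac{1}{3}) in reduced canonical form. Verdict: the binomial series (I4) applies (the 1F0 binomial series: exponent 11/2, x = \frac{1}{3}). Hence: \left(-5\right) \cdot \left(\frac{2}{3}\right)^{\frac{11}{2}}.

First insight: t_0 being -5, (1)_k (C = -5) is k! itself.
Step ratio: r(k) = \frac{1}{3} * (k-\frac{11}{2}) / [(k+1)] - rational in k. x = \frac{1}{3}; t_0 = -5; negate the roots.


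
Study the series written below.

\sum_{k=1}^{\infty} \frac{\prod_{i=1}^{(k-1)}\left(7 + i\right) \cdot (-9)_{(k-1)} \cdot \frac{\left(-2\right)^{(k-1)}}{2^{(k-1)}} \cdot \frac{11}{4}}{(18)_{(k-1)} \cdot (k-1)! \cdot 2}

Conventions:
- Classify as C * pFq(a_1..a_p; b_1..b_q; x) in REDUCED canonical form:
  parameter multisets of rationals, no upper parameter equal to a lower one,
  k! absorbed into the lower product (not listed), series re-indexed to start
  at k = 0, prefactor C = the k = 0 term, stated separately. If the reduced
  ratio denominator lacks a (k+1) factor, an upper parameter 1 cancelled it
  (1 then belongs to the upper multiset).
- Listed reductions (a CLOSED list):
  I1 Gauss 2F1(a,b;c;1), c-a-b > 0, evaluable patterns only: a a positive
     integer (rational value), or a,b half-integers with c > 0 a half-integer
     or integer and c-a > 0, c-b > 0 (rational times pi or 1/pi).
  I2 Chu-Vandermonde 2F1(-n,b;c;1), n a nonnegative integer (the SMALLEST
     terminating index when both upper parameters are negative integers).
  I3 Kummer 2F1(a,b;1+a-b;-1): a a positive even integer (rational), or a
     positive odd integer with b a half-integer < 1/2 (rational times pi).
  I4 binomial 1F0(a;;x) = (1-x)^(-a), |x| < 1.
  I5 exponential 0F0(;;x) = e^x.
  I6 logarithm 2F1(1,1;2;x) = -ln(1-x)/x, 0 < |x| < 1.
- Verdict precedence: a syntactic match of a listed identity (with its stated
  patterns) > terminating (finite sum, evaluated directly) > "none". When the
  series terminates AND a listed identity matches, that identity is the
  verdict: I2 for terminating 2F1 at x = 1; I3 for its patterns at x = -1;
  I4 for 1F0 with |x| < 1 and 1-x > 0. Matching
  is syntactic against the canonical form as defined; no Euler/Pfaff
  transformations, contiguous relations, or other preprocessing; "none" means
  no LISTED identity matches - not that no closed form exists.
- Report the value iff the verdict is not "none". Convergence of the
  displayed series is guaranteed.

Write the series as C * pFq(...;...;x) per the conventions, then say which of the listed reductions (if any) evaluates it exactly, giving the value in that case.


With C = \frac{11}{8}: the canonical form is 2F1(-9, 8; 18; -1). Verdict: the Kummer evaluation I3 applies (x = -1; c = 18 equals 1+a-b for upper {-9, 8}: listed pattern). Sum: \frac{187}{4}.

Key observation: t_0 = \frac{11}{8} here, and the two k-th powers (C = 11/8, x = -1) combine into one argument.
Consecutive-term ratio: r(k) = -1 * (k-9) (k+8) / [(k+18) (k+1)] - rational in k. x = -1; t_0 = \frac{11}{8}; negate the roots.


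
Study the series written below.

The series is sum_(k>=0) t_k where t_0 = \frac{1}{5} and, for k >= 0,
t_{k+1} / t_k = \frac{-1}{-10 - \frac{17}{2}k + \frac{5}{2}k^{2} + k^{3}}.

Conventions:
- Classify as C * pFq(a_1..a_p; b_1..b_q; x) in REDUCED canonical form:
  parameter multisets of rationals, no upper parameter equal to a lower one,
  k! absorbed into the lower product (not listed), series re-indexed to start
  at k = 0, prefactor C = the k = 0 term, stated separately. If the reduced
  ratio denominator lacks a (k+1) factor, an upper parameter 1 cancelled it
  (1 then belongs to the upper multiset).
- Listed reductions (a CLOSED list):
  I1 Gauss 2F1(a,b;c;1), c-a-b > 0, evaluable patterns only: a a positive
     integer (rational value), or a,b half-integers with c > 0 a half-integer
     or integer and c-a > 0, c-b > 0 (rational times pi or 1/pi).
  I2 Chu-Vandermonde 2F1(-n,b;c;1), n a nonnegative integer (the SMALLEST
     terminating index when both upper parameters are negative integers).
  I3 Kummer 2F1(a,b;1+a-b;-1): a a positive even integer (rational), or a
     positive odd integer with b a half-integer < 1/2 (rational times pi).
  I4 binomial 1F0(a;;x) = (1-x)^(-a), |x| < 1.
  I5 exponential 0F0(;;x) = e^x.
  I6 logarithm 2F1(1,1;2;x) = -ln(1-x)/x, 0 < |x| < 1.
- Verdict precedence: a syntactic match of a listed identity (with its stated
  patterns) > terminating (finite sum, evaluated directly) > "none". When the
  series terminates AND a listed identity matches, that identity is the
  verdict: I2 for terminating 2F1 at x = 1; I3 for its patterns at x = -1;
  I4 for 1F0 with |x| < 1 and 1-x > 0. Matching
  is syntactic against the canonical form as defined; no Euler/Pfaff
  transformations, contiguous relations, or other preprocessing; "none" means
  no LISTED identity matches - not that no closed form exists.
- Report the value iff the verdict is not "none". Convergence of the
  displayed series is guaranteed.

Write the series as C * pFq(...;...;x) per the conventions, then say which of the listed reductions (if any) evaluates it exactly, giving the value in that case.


x = -1 here; the reduced form reads 0F2, upper {-}, lower {-\frac{5}{2}, 4}, C = \frac{1}{5}. Verdict: no listed reduction: x = -1 and upper {-} fail every I1-I6 pattern.

Key step: from the first term \frac{1}{5}: roots of the ratio polynomials (C = 1/5, x = -1) are the negated parameters.
Step ratio: r(k) = -1 * 1 / [(k-\frac{5}{2}) (k+4) (k+1)] ; factor over Q: parameters, x = -1, and C = \frac{1}{5}.


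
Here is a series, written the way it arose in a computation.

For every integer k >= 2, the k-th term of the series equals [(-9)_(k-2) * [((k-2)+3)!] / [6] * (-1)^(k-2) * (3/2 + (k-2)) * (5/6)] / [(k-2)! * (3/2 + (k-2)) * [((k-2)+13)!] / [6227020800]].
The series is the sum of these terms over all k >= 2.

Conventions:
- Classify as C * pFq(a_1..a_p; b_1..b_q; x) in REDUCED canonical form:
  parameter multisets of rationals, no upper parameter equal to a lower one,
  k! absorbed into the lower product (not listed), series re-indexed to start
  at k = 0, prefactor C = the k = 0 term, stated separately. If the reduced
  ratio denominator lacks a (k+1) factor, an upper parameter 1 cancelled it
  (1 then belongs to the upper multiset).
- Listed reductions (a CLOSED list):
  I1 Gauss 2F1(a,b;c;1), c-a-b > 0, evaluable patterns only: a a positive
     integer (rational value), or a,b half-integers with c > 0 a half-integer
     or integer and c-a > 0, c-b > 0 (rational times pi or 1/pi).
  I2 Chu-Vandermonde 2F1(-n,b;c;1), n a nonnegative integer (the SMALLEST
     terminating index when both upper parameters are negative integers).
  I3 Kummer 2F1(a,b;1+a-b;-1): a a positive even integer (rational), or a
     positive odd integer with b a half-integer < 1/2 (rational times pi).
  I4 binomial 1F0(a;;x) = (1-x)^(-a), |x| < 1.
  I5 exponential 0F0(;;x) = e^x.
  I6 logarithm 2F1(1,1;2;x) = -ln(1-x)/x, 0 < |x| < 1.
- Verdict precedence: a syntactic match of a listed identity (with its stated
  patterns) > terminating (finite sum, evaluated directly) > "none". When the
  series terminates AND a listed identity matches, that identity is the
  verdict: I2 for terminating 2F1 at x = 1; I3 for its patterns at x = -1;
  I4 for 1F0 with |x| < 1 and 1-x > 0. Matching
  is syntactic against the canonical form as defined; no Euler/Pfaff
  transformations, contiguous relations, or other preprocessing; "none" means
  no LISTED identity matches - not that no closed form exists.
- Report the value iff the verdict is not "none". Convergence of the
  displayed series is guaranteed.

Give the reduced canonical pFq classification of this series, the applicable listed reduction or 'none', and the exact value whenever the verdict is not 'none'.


At argument -1: a 2F1 with upper {-9, 4}, lower {14}, scaled by C = 5/6. Verdict (x = -1): Kummer (I3) applies (x = -1; c = 14 equals 1+a-b for upper {-9, 4}: listed pattern). Sum: 65/6.

First insight: t_0 = 5/6 here, and the denominator's factorial ratio (prefactor 5/6) is a lower Pochhammer.
Step ratio: r(k) = (-1) * (k-9) (k+4) / [(k+14) (k+1)] - poly over poly, x = (-1) from leading terms; C = 5/6 at k = 0.


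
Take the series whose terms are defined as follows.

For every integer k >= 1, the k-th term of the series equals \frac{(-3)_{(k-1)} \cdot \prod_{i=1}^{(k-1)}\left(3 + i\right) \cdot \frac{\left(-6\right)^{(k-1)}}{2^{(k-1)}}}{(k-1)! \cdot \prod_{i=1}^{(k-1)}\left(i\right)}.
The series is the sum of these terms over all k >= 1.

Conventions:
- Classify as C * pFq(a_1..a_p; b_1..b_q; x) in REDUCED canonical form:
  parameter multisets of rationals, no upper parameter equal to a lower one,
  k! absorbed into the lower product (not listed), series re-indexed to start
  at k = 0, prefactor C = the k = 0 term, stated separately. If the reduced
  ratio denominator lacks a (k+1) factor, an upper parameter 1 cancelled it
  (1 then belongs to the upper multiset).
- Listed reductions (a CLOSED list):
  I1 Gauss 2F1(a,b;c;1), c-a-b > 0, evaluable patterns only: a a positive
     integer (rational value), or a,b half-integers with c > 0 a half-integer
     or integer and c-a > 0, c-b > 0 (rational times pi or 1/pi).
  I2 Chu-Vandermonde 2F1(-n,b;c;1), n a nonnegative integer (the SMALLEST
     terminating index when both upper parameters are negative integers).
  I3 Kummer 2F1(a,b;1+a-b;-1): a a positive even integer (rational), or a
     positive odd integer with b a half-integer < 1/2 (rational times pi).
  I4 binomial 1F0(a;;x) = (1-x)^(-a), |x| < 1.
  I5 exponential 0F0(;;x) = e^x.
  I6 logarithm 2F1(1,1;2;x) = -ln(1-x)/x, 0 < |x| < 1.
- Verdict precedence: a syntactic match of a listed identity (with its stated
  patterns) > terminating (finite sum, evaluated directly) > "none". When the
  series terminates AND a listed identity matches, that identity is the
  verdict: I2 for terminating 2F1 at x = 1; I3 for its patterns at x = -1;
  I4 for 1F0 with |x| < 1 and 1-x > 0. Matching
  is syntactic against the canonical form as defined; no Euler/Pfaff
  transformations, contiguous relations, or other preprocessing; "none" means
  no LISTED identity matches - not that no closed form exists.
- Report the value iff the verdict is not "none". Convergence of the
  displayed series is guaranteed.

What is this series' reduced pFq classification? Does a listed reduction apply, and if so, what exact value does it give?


With C = 1: the canonical form is 2F1(-3, 4; 1; -3). Verdict: terminating - no listed pattern fits, but -3 in the upper list cuts the series at k = 3; direct evaluation. Exact value: 847.

Key step: t_0 = 1 here, and the two k-th powers (C = 1) combine into one argument.
Ratio: r(k) = -3 * (k-3) (k+4) / [(k+1) (k+1)] - rational in k, leading ratio -3; with t_0 = 1, classification follows.


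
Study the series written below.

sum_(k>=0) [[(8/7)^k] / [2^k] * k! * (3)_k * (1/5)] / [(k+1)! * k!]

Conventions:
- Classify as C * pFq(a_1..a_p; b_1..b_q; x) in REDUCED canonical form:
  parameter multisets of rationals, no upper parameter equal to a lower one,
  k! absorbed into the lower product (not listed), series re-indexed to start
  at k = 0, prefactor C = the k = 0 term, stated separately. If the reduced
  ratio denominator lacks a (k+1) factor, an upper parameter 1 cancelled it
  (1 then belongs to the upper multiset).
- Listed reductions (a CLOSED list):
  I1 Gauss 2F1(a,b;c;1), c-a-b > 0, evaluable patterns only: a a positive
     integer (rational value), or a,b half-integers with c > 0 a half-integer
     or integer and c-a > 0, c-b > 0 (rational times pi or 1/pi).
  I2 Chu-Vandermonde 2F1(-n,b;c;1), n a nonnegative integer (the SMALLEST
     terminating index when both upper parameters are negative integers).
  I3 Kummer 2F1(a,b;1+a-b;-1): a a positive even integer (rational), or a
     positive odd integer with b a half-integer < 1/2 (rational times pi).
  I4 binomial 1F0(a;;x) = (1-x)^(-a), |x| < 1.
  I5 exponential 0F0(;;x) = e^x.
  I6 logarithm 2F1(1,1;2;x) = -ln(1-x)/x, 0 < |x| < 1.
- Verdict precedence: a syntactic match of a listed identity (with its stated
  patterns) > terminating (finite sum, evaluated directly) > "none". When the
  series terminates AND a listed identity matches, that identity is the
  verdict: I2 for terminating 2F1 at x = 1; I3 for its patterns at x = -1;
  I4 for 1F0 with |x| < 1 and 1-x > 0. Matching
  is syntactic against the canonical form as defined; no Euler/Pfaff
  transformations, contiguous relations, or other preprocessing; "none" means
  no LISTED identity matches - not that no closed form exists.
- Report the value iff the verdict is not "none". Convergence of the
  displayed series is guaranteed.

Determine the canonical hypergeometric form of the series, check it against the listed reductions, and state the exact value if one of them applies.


Canonical form: C = 1/5 times 2F1 with upper {1, 3}, lower {2}, x = 4/7. Verdict: none. A 2F1 with upper {1, 3} fits none of I1-I6 at x = 4/7; the sum runs forever.

Structural cue: from the first term 1/5: the denominator's factorial ratio (C = 1/5) is a lower Pochhammer.
Consecutive-term ratio: r(k) = (4/7) * (k+1) (k+3) / [(k+2) (k+1)] ; factor over Q: parameters, x = (4/7), and C = 1/5.


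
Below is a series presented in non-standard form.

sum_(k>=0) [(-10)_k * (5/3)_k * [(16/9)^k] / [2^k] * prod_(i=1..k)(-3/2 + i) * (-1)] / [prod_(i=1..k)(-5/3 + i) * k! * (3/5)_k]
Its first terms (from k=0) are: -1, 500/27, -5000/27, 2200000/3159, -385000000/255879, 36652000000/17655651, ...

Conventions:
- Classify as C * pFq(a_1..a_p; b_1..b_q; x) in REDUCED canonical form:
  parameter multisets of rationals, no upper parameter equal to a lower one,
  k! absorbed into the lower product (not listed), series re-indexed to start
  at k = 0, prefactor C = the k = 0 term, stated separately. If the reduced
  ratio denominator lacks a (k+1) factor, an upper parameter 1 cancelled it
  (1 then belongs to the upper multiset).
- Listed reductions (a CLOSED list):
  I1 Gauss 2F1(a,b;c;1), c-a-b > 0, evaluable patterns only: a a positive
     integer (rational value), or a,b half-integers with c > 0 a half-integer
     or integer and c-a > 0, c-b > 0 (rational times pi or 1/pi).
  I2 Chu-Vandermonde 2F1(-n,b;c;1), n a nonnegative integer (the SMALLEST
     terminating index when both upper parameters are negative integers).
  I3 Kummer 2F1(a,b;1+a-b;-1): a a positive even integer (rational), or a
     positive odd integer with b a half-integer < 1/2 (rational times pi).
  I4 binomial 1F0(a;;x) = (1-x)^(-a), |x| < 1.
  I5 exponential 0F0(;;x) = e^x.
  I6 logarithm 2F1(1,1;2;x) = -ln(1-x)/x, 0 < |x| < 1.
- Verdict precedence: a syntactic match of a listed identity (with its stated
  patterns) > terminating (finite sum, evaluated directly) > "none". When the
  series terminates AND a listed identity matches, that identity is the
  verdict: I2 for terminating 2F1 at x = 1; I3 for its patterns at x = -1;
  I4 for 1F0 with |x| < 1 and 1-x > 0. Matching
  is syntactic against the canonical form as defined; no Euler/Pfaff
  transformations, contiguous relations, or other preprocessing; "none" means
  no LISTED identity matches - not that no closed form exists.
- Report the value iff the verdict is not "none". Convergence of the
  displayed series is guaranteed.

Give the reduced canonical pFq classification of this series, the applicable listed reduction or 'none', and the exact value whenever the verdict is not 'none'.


The series (x = 8/9) is 3F2: upper {-10, -1/2, 5/3}, lower {-2/3, 3/5}, prefactor -1. Verdict: terminating - no listed pattern fits, but -10 in the upper list cuts the series at k = 10; direct evaluation. Its exact value is -92178177670452061/27441554608158561.

Structural cue: t_0 being -1, the two k-th powers (C = -1, x = 8/9) combine into one argument.
Step ratio: r(k) = (8/9) * (k-10) (k-1/2) (k+5/3) / [(k-2/3) (k+3/5) (k+1)] ; factor over Q: parameters, x = (8/9), and C = -1.


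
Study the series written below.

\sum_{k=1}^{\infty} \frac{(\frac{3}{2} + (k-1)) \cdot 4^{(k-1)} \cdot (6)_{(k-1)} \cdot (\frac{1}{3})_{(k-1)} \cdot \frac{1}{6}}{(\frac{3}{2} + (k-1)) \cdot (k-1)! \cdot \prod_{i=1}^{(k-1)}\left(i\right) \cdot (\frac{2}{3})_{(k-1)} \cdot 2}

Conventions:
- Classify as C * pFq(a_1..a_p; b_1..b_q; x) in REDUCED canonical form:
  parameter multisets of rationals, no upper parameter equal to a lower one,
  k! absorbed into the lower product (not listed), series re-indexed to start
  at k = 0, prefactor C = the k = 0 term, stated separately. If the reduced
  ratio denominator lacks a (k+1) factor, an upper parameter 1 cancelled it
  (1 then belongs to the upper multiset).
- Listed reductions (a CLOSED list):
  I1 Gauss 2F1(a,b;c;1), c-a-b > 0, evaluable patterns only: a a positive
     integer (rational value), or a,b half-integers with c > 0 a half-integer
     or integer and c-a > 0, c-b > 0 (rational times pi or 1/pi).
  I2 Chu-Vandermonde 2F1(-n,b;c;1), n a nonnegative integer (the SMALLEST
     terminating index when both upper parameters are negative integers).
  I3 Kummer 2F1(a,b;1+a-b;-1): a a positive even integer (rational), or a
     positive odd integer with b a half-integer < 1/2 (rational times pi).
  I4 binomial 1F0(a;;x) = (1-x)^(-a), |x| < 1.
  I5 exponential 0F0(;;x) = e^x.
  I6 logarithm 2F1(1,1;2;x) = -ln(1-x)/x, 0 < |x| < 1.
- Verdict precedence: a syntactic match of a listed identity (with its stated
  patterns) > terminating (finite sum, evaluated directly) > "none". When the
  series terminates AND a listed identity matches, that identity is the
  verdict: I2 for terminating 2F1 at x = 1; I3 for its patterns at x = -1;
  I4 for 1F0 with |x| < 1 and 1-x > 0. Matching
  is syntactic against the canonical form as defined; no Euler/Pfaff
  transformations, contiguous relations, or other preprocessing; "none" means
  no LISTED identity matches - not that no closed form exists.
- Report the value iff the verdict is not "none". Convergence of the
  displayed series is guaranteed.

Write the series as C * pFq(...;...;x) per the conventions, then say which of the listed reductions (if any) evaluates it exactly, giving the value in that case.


With C = \frac{1}{12}: the canonical form is 2F2(\frac{1}{3}, 6; \frac{2}{3}, 1; 4). Verdict: no listed reduction: x = 4 and upper {\frac{1}{3}, 6} fail every I1-I6 pattern.

First insight: with t_0 = \frac{1}{12}, the lower running product (prefactor 1/12) is a rising factorial.
Term ratio: r(k) = 4 * (k+\frac{1}{3}) (k+6) / [(k+\frac{2}{3}) (k+1) (k+1)] - poly over poly, x = 4 from leading terms; C = \frac{1}{12} at k = 0.


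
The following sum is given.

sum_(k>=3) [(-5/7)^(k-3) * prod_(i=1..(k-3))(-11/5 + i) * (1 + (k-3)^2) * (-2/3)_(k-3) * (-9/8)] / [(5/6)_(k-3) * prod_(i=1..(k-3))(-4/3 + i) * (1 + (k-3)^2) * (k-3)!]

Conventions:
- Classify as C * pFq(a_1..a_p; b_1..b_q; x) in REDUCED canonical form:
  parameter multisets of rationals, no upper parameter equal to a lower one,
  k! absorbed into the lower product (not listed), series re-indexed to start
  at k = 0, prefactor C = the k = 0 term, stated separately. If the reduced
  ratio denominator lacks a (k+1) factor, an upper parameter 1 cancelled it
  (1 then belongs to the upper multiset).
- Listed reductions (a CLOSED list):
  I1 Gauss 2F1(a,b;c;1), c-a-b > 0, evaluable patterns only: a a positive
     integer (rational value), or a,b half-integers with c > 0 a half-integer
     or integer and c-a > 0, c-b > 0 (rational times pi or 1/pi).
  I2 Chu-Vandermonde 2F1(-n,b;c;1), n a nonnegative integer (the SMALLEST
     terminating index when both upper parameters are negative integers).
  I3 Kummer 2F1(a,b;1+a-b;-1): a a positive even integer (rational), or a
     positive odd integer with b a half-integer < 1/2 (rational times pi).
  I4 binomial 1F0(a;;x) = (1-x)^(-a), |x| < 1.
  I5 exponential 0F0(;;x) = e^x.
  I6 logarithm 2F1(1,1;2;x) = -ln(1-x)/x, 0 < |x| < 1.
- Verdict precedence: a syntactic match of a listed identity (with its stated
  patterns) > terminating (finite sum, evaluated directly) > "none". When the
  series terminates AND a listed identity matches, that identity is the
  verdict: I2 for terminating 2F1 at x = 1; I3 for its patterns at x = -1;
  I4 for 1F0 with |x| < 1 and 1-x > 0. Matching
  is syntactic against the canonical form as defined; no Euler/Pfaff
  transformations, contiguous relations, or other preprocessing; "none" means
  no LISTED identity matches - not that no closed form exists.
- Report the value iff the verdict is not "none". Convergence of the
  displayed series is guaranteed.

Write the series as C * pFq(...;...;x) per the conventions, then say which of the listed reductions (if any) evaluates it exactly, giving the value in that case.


At argument -5/7: a 2F2 with upper {-6/5, -2/3}, lower {-1/3, 5/6}, scaled by C = -9/8. Verdict: none. A 2F2 with upper {-6/5, -2/3} fits none of I1-I6 at x = -5/7; the sum runs forever.

Structural cue: with t_0 = -9/8, the lower running product (prefactor -9/8) is a rising factorial.
Adjacent-term ratio: r(k) = (-5/7) * (k-6/5) (k-2/3) / [(k-1/3) (k+5/6) (k+1)] ; factor over Q: parameters, x = (-5/7), and C = -9/8.


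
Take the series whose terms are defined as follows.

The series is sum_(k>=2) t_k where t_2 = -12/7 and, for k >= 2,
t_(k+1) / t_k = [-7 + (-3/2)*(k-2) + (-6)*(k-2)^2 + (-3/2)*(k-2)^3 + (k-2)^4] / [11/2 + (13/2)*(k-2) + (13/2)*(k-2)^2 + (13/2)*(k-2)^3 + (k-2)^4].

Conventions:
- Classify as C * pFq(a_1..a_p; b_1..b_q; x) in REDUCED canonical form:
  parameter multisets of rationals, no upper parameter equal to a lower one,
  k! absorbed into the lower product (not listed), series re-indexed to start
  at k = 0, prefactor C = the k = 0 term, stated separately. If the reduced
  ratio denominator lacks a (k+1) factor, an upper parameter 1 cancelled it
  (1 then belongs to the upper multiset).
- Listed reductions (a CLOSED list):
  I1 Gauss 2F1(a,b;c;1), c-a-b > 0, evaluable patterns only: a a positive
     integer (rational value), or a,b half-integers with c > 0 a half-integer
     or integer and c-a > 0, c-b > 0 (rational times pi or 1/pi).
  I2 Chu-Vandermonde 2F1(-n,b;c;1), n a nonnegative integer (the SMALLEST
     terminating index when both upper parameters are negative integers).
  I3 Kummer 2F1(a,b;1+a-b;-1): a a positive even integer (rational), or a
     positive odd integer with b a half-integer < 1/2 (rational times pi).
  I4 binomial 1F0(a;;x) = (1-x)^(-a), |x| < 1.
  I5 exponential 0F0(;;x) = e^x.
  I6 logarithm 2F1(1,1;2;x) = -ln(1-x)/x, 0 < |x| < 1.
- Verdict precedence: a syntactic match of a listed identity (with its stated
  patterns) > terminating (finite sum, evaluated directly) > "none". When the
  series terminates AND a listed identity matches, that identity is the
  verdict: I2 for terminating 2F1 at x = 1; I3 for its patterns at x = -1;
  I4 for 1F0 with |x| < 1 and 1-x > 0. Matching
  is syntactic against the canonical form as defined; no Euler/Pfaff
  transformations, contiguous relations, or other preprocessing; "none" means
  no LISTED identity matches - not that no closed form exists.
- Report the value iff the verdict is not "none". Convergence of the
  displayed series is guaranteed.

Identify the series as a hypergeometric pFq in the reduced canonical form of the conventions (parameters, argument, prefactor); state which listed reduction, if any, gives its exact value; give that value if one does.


This is -12/7 * 2F1(-7/2, 2; 11/2; 1) in reduced canonical form. Verdict: Gauss's theorem (I1) matches (x = 1: the Gamma ratio telescopes since c-a-b = 7 > 0 and a = 2 in Z>0). Exact value: -27/56.

Key observation: t_0 being -12/7, cancel k^2 + 1 from the displayed ratio first; then C = -12/7.
Ratio: r(k) = 1 * (k-7/2) (k+2) / [(k+11/2) (k+1)] ; factor over Q: parameters, x = 1, and C = -12/7.


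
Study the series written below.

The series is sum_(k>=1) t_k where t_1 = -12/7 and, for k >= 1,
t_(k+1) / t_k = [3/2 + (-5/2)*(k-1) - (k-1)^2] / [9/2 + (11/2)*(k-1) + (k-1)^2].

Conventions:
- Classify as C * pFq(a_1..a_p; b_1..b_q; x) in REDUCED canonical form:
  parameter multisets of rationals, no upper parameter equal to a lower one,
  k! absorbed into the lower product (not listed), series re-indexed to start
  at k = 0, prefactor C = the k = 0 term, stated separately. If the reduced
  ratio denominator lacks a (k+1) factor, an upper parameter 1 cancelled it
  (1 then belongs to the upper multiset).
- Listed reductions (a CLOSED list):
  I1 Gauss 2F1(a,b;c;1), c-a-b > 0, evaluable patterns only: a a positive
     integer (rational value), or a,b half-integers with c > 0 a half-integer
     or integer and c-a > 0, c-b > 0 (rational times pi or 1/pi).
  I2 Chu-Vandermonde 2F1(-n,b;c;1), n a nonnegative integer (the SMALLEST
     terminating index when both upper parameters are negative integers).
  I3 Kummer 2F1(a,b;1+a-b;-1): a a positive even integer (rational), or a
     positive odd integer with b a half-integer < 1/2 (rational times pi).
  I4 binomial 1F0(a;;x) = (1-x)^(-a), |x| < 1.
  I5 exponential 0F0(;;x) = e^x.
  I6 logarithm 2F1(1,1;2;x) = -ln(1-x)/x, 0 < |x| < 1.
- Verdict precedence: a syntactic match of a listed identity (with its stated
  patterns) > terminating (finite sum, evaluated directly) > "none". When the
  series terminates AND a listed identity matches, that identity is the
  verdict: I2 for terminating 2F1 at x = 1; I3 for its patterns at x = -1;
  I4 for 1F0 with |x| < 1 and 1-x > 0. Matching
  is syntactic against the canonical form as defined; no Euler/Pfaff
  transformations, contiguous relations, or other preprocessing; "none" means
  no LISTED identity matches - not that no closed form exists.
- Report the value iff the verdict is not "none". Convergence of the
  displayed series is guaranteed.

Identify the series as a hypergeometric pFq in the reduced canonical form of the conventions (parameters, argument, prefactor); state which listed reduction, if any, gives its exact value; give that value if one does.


The series (x = -1) is 2F1: upper {-1/2, 3}, lower {9/2}, prefactor -12/7. Verdict at x = -1: Kummer (I3) matches (x = -1; c = 9/2 equals 1+a-b for upper {-1/2, 3}: listed pattern). Its exact value is (-45/64) * pi.

Key observation: with t_0 = -12/7, roots of the ratio polynomials (prefactor -12/7) are the negated parameters.
Ratio: r(k) = (-1) * (k-1/2) (k+3) / [(k+9/2) (k+1)] ; factor over Q: parameters, x = (-1), and C = -12/7.


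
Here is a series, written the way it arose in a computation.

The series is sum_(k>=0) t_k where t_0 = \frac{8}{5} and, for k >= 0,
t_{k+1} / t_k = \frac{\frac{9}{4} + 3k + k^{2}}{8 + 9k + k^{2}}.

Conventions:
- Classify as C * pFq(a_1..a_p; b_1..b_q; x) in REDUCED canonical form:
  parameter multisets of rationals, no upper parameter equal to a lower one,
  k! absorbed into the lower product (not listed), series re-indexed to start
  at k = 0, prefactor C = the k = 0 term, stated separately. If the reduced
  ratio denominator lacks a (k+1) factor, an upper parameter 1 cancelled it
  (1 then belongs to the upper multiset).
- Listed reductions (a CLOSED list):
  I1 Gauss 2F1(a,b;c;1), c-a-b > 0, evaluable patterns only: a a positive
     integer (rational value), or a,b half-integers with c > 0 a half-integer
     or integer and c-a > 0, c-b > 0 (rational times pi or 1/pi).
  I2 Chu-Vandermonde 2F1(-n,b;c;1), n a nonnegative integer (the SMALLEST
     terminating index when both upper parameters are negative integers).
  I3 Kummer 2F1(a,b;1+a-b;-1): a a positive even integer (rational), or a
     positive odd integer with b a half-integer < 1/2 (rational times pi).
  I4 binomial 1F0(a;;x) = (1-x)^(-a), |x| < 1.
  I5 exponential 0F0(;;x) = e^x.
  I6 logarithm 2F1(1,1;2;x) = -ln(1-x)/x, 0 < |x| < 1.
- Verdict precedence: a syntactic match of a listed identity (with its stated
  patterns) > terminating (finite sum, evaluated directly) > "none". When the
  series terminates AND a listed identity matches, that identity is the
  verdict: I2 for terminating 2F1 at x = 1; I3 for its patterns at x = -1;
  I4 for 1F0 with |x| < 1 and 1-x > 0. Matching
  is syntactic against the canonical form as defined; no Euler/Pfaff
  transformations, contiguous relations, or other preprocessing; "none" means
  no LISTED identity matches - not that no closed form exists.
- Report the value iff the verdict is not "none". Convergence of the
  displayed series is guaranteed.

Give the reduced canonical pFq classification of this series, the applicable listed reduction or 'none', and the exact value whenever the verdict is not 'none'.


x = 1 here; the reduced form reads 2F1, upper {\frac{3}{2}, \frac{3}{2}}, lower {8}, C = \frac{8}{5}. Verdict: this is Gauss's theorem I1 (half-integer case) (x = 1; upper {\frac{3}{2}, \frac{3}{2}} half-integers, c = 8 in the evaluable pattern). Value: \frac{4194304}{571725} / \pi.

Structural cue: from the first term \frac{8}{5}: roots of the ratio polynomials (C = 8/5, x = 1) are the negated parameters.
Term ratio: r(k) = 1 * (k+\frac{3}{2}) (k+\frac{3}{2}) / [(k+8) (k+1)] - rational; roots negated = parameters, x = 1, C = \frac{8}{5}.
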